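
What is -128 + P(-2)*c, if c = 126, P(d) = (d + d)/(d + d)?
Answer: -2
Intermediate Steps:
P(d) = 1 (P(d) = (2*d)/((2*d)) = (2*d)*(1/(2*d)) = 1)
-128 + P(-2)*c = -128 + 1*126 = -128 + 126 = -2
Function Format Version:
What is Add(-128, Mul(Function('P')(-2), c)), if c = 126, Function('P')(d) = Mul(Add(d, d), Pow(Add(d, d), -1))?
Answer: -2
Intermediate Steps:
Function('P')(d) = 1 (Function('P')(d) = Mul(Mul(2, d), Pow(Mul(2, d), -1)) = Mul(Mul(2, d), Mul(Rational(1, 2), Pow(d, -1))) = 1)
Add(-128, Mul(Function('P')(-2), c)) = Add(-128, Mul(1, 126)) = Add(-128, 126) = -2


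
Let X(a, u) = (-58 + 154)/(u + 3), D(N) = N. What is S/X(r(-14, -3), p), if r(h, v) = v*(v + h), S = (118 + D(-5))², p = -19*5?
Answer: -293687/24 ≈ -12237.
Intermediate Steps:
p = -95
S = 12769 (S = (118 - 5)² = 113² = 12769)
r(h, v) = v*(h + v)
X(a, u) = 96/(3 + u)
S/X(r(-14, -3), p) = 12769/((96/(3 - 95))) = 12769/((96/(-92))) = 12769/((96*(-1/92))) = 12769/(-24/23) = 12769*(-23/24) = -293687/24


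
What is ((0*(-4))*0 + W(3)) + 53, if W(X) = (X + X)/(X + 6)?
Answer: 161/3 ≈ 53.667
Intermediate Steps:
W(X) = 2*X/(6 + X) (W(X) = (2*X)/(6 + X) = 2*X/(6 + X))
((0*(-4))*0 + W(3)) + 53 = ((0*(-4))*0 + 2*3/(6 + 3)) + 53 = (0*0 + 2*3/9) + 53 = (0 + 2*3*(⅑)) + 53 = (0 + ⅔) + 53 = ⅔ + 53 = 161/3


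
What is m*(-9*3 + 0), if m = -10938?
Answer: 295326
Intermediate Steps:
m*(-9*3 + 0) = -10938*(-9*3 + 0) = -10938*(-27 + 0) = -10938*(-27) = 295326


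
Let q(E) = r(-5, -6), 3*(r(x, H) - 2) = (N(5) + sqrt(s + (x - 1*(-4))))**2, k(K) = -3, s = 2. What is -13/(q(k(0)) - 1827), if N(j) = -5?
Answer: 39/5459 ≈ 0.0071442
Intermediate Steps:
r(x, H) = 2 + (-5 + sqrt(6 + x))**2/3 (r(x, H) = 2 + (-5 + sqrt(2 + (x - 1*(-4))))**2/3 = 2 + (-5 + sqrt(2 + (x + 4)))**2/3 = 2 + (-5 + sqrt(2 + (4 + x)))**2/3 = 2 + (-5 + sqrt(6 + x))**2/3)
q(E) = 22/3 (q(E) = 2 + (-5 + sqrt(6 - 5))**2/3 = 2 + (-5 + sqrt(1))**2/3 = 2 + (-5 + 1)**2/3 = 2 + (1/3)*(-4)**2 = 2 + (1/3)*16 = 2 + 16/3 = 22/3)
-13/(q(k(0)) - 1827) = -13/(22/3 - 1827) = -13/(-5459/3) = -3/5459*(-13) = 39/5459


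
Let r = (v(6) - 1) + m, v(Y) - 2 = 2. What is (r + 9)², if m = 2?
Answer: 196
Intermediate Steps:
v(Y) = 4 (v(Y) = 2 + 2 = 4)
r = 5 (r = (4 - 1) + 2 = 3 + 2 = 5)
(r + 9)² = (5 + 9)² = 14² = 196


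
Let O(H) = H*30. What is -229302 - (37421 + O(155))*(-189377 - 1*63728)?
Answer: 10648151153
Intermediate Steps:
O(H) = 30*H
-229302 - (37421 + O(155))*(-189377 - 1*63728) = -229302 - (37421 + 30*155)*(-189377 - 1*63728) = -229302 - (37421 + 4650)*(-189377 - 63728) = -229302 - 42071*(-253105) = -229302 - 1*(-10648380455) = -229302 + 10648380455 = 10648151153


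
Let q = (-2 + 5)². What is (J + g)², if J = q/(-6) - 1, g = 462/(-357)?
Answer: 16641/1156 ≈ 14.395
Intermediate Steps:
g = -22/17 (g = 462*(-1/357) = -22/17 ≈ -1.2941)
q = 9 (q = 3² = 9)
J = -5/2 (J = 9/(-6) - 1 = 9*(-⅙) - 1 = -3/2 - 1 = -5/2 ≈ -2.5000)
(J + g)² = (-5/2 - 22/17)² = (-129/34)² = 16641/1156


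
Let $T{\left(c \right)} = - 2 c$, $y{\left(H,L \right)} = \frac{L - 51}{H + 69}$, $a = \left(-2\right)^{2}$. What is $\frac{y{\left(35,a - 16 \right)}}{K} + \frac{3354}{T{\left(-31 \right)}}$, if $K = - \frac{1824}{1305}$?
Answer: $\frac{106889619}{1960192} \approx 54.53$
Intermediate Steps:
$a = 4$
$y{\left(H,L \right)} = \frac{-51 + L}{69 + H}$
$K = - \frac{608}{435}$ ($K = \left(-1824\right) \frac{1}{1305} = - \frac{608}{435} \approx -1.3977$)
$\frac{y{\left(35,a - 16 \right)}}{K} + \frac{3354}{T{\left(-31 \right)}} = \frac{\frac{1}{69 + 35} \left(-51 + \left(4 - 16\right)\right)}{- \frac{608}{435}} + \frac{3354}{\left(-2\right) \left(-31\right)} = \frac{-51 - 12}{104} \left(- \frac{435}{608}\right) + \frac{3354}{62} = \frac{1}{104} \left(-63\right) \left(- \frac{435}{608}\right) + 3354 \cdot \frac{1}{62} = \left(- \frac{63}{104}\right) \left(- \frac{435}{608}\right) + \frac{1677}{31} = \frac{27405}{63232} + \frac{1677}{31} = \frac{106889619}{1960192}$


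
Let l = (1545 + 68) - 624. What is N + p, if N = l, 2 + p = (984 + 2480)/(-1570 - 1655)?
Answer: 3179611/3225 ≈ 985.93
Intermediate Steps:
l = 989 (l = 1613 - 624 = 989)
p = -9914/3225 (p = -2 + (984 + 2480)/(-1570 - 1655) = -2 + 3464/(-3225) = -2 + 3464*(-1/3225) = -2 - 3464/3225 = -9914/3225 ≈ -3.0741)
N = 989
N + p = 989 - 9914/3225 = 3179611/3225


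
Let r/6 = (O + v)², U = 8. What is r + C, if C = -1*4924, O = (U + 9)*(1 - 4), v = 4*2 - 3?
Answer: 7772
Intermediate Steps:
v = 5 (v = 8 - 3 = 5)
O = -51 (O = (8 + 9)*(1 - 4) = 17*(-3) = -51)
r = 12696 (r = 6*(-51 + 5)² = 6*(-46)² = 6*2116 = 12696)
C = -4924
r + C = 12696 - 4924 = 7772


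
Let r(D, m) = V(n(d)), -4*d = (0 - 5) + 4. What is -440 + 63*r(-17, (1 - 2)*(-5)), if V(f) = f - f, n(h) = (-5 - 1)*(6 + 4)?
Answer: -440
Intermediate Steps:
d = 1/4 (d = -((0 - 5) + 4)/4 = -(-5 + 4)/4 = -1/4*(-1) = 1/4 ≈ 0.25000)
n(h) = -60 (n(h) = -6*10 = -60)
V(f) = 0
r(D, m) = 0
-440 + 63*r(-17, (1 - 2)*(-5)) = -440 + 63*0 = -440 + 0 = -440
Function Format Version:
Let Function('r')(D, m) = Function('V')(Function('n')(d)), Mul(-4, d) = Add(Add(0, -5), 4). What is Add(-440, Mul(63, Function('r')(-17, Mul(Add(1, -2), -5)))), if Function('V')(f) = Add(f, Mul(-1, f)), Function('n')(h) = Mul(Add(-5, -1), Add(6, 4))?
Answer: -440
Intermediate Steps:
d = Rational(1, 4) (d = Mul(Rational(-1, 4), Add(Add(0, -5), 4)) = Mul(Rational(-1, 4), Add(-5, 4)) = Mul(Rational(-1, 4), -1) = Rational(1, 4) ≈ 0.25000)
Function('n')(h) = -60 (Function('n')(h) = Mul(-6, 10) = -60)
Function('V')(f) = 0
Function('r')(D, m) = 0
Add(-440, Mul(63, Function('r')(-17, Mul(Add(1, -2), -5)))) = Add(-440, Mul(63, 0)) = Add(-440, 0) = -440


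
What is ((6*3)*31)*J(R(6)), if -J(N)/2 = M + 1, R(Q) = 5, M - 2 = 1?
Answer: -4464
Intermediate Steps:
M = 3 (M = 2 + 1 = 3)
J(N) = -8 (J(N) = -2*(3 + 1) = -2*4 = -8)
((6*3)*31)*J(R(6)) = ((6*3)*31)*(-8) = (18*31)*(-8) = 558*(-8) = -4464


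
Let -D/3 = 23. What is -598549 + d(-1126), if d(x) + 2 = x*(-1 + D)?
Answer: -519731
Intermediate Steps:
D = -69 (D = -3*23 = -69)
d(x) = -2 - 70*x (d(x) = -2 + x*(-1 - 69) = -2 + x*(-70) = -2 - 70*x)
-598549 + d(-1126) = -598549 + (-2 - 70*(-1126)) = -598549 + (-2 + 78820) = -598549 + 78818 = -519731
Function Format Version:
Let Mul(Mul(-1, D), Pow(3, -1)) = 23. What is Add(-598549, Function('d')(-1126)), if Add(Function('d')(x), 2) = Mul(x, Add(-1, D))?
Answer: -519731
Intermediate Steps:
D = -69 (D = Mul(-3, 23) = -69)
Function('d')(x) = Add(-2, Mul(-70, x)) (Function('d')(x) = Add(-2, Mul(x, Add(-1, -69))) = Add(-2, Mul(x, -70)) = Add(-2, Mul(-70, x)))
Add(-598549, Function('d')(-1126)) = Add(-598549, Add(-2, Mul(-70, -1126))) = Add(-598549, Add(-2, 78820)) = Add(-598549, 78818) = -519731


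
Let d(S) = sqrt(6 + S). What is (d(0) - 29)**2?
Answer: (29 - sqrt(6))**2 ≈ 704.93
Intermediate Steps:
(d(0) - 29)**2 = (sqrt(6 + 0) - 29)**2 = (sqrt(6) - 29)**2 = (-29 + sqrt(6))**2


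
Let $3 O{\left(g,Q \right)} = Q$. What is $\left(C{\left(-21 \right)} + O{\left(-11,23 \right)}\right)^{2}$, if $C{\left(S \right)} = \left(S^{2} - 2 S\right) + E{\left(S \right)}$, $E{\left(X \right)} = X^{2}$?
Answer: $\frac{7812025}{9} \approx 8.68 \cdot 10^{5}$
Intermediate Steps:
$O{\left(g,Q \right)} = \frac{Q}{3}$
$C{\left(S \right)} = - 2 S + 2 S^{2}$ ($C{\left(S \right)} = \left(S^{2} - 2 S\right) + S^{2} = - 2 S + 2 S^{2}$)
$\left(C{\left(-21 \right)} + O{\left(-11,23 \right)}\right)^{2} = \left(2 \left(-21\right) \left(-1 - 21\right) + \frac{1}{3} \cdot 23\right)^{2} = \left(2 \left(-21\right) \left(-22\right) + \frac{23}{3}\right)^{2} = \left(924 + \frac{23}{3}\right)^{2} = \left(\frac{2795}{3}\right)^{2} = \frac{7812025}{9}$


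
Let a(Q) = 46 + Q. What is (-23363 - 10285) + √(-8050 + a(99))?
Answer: -33648 + I*√7905 ≈ -33648.0 + 88.91*I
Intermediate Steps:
(-23363 - 10285) + √(-8050 + a(99)) = (-23363 - 10285) + √(-8050 + (46 + 99)) = -33648 + √(-8050 + 145) = -33648 + √(-7905) = -33648 + I*√7905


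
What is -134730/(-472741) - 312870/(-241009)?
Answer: 180377619240/113934835669 ≈ 1.5832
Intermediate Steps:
-134730/(-472741) - 312870/(-241009) = -134730*(-1/472741) - 312870*(-1/241009) = 134730/472741 + 312870/241009 = 180377619240/113934835669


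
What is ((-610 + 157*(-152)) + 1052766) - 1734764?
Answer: -706472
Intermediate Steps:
((-610 + 157*(-152)) + 1052766) - 1734764 = ((-610 - 23864) + 1052766) - 1734764 = (-24474 + 1052766) - 1734764 = 1028292 - 1734764 = -706472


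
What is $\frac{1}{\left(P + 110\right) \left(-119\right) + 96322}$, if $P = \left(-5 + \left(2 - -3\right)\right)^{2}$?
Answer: $\frac{1}{83232} \approx 1.2015 \cdot 10^{-5}$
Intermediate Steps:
$P = 0$ ($P = \left(-5 + \left(2 + 3\right)\right)^{2} = \left(-5 + 5\right)^{2} = 0^{2} = 0$)
$\frac{1}{\left(P + 110\right) \left(-119\right) + 96322} = \frac{1}{\left(0 + 110\right) \left(-119\right) + 96322} = \frac{1}{110 \left(-119\right) + 96322} = \frac{1}{-13090 + 96322} = \frac{1}{83232}$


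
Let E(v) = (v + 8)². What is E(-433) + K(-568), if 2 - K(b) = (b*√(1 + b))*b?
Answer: 180627 - 2903616*I*√7 ≈ 1.8063e+5 - 7.6822e+6*I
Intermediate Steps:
E(v) = (8 + v)²
K(b) = 2 - b²*√(1 + b) (K(b) = 2 - b*√(1 + b)*b = 2 - b²*√(1 + b))
E(-433) + K(-568) = (8 - 433)² + (2 - 1*(-568)²*√(1 - 568)) = (-425)² + (2 - 1*322624*√(-567)) = 180625 + (2 - 1*322624*9*I*√7) = 180625 + (2 - 2903616*I*√7) = 180627 - 2903616*I*√7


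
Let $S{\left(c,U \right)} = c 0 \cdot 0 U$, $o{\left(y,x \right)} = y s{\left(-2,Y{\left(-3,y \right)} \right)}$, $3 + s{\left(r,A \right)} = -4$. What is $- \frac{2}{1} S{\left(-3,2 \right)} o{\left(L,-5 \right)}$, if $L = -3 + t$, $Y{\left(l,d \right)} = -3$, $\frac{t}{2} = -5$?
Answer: $0$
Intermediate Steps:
$t = -10$ ($t = 2 \left(-5\right) = -10$)
$s{\left(r,A \right)} = -7$ ($s{\left(r,A \right)} = -3 - 4 = -7$)
$L = -13$ ($L = -3 - 10 = -13$)
$o{\left(y,x \right)} = - 7 y$ ($o{\left(y,x \right)} = y \left(-7\right) = - 7 y$)
$S{\left(c,U \right)} = 0$ ($S{\left(c,U \right)} = 0 \cdot 0 U = 0 U = 0$)
$- \frac{2}{1} S{\left(-3,2 \right)} o{\left(L,-5 \right)} = - \frac{2}{1} \cdot 0 \left(\left(-7\right) \left(-13\right)\right) = \left(-2\right) 1 \cdot 0 \cdot 91 = \left(-2\right) 0 \cdot 91 = 0 \cdot 91 = 0$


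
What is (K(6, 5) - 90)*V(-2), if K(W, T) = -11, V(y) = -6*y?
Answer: -1212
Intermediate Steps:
(K(6, 5) - 90)*V(-2) = (-11 - 90)*(-6*(-2)) = -101*12 = -1212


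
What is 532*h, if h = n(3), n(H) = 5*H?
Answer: 7980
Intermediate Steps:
h = 15 (h = 5*3 = 15)
532*h = 532*15 = 7980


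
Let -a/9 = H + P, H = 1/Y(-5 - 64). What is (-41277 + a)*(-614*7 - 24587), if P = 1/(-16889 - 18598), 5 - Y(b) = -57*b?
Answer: 18466250673016805/15488104 ≈ 1.1923e+9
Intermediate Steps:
Y(b) = 5 + 57*b (Y(b) = 5 - (-57)*b = 5 + 57*b)
P = -1/35487 (P = 1/(-35487) = -1/35487 ≈ -2.8179e-5)
H = -1/3928 (H = 1/(5 + 57*(-5 - 64)) = 1/(5 + 57*(-69)) = 1/(5 - 3933) = 1/(-3928) = -1/3928 ≈ -0.00025458)
a = 39415/15488104 (a = -9*(-1/3928 - 1/35487) = -9*(-39415/139392936) = 39415/15488104 ≈ 0.0025449)
(-41277 + a)*(-614*7 - 24587) = (-41277 + 39415/15488104)*(-614*7 - 24587) = -639302429393*(-4298 - 24587)/15488104 = -639302429393/15488104*(-28885) = 18466250673016805/15488104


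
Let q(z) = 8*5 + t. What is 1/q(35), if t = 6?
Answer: 1/46 ≈ 0.021739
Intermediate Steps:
q(z) = 46 (q(z) = 8*5 + 6 = 40 + 6 = 46)
1/q(35) = 1/46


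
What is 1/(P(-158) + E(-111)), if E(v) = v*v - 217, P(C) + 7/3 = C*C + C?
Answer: 3/110723 ≈ 2.7095e-5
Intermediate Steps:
P(C) = -7/3 + C + C² (P(C) = -7/3 + (C*C + C) = -7/3 + (C² + C) = -7/3 + (C + C²) = -7/3 + C + C²)
E(v) = -217 + v² (E(v) = v² - 217 = -217 + v²)
1/(P(-158) + E(-111)) = 1/((-7/3 - 158 + (-158)²) + (-217 + (-111)²)) = 1/((-7/3 - 158 + 24964) + (-217 + 12321)) = 1/(74411/3 + 12104) = 1/(110723/3) = 3/110723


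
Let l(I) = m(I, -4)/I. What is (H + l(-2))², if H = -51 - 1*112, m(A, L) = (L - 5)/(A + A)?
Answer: 1723969/64 ≈ 26937.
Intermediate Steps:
m(A, L) = (-5 + L)/(2*A) (m(A, L) = (-5 + L)/((2*A)) = (-5 + L)*(1/(2*A)) = (-5 + L)/(2*A))
l(I) = -9/(2*I²) (l(I) = ((-5 - 4)/(2*I))/I = ((½)*(-9)/I)/I = (-9/(2*I))/I = -9/(2*I²))
H = -163 (H = -51 - 112 = -163)
(H + l(-2))² = (-163 - 9/2/(-2)²)² = (-163 - 9/2*¼)² = (-163 - 9/8)² = (-1313/8)² = 1723969/64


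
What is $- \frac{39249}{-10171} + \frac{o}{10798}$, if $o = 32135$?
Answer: $\frac{107236541}{15689494} \approx 6.8349$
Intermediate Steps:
$- \frac{39249}{-10171} + \frac{o}{10798} = - \frac{39249}{-10171} + \frac{32135}{10798} = \left(-39249\right) \left(- \frac{1}{10171}\right) + 32135 \cdot \frac{1}{10798} = \frac{5607}{1453} + \frac{32135}{10798} = \frac{107236541}{15689494}$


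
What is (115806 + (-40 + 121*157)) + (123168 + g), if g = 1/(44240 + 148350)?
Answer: 49674931291/192590 ≈ 2.5793e+5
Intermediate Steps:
g = 1/192590 ≈ 5.1924e-6
(115806 + (-40 + 121*157)) + (123168 + g) = (115806 + (-40 + 121*157)) + (123168 + 1/192590) = (115806 + (-40 + 18997)) + 23720925121/192590 = (115806 + 18957) + 23720925121/192590 = 134763 + 23720925121/192590 = 49674931291/192590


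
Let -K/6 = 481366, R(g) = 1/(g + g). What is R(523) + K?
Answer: -3021053015/1046 ≈ -2.8882e+6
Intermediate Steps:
R(g) = 1/(2*g)
K = -2888196 (K = -6*481366 = -2888196)
R(523) + K = (½)/523 - 2888196 = (½)*(1/523) - 2888196 = 1/1046 - 2888196 = -3021053015/1046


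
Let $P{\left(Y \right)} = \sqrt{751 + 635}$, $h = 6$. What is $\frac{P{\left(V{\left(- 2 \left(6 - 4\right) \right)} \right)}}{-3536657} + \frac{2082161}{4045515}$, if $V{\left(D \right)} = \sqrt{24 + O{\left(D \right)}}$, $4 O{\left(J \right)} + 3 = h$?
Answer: $\frac{2082161}{4045515} - \frac{3 \sqrt{154}}{3536657} \approx 0.51467$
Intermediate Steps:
$O{\left(J \right)} = \frac{3}{4}$ ($O{\left(J \right)} = - \frac{3}{4} + \frac{1}{4} \cdot 6 = - \frac{3}{4} + \frac{3}{2} = \frac{3}{4}$)
$V{\left(D \right)} = \frac{3 \sqrt{11}}{2}$ ($V{\left(D \right)} = \sqrt{24 + \frac{3}{4}} = \sqrt{\frac{99}{4}} = \frac{3 \sqrt{11}}{2}$)
$P{\left(Y \right)} = 3 \sqrt{154}$ ($P{\left(Y \right)} = \sqrt{1386} = 3 \sqrt{154}$)
$\frac{P{\left(V{\left(- 2 \left(6 - 4\right) \right)} \right)}}{-3536657} + \frac{2082161}{4045515} = \frac{3 \sqrt{154}}{-3536657} + \frac{2082161}{4045515} = 3 \sqrt{154} \left(- \frac{1}{3536657}\right) + 2082161 \cdot \frac{1}{4045515} = - \frac{3 \sqrt{154}}{3536657} + \frac{2082161}{4045515} = \frac{2082161}{4045515} - \frac{3 \sqrt{154}}{3536657}$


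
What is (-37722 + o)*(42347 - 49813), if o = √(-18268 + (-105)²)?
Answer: 281632452 - 7466*I*√7243 ≈ 2.8163e+8 - 6.354e+5*I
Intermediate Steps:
o = I*√7243 (o = √(-18268 + 11025) = √(-7243) = I*√7243 ≈ 85.106*I)
(-37722 + o)*(42347 - 49813) = (-37722 + I*√7243)*(42347 - 49813) = (-37722 + I*√7243)*(-7466) = 281632452 - 7466*I*√7243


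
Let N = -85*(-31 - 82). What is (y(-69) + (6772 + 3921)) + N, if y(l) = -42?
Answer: 20256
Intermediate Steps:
N = 9605 (N = -85*(-113) = 9605)
(y(-69) + (6772 + 3921)) + N = (-42 + (6772 + 3921)) + 9605 = (-42 + 10693) + 9605 = 10651 + 9605 = 20256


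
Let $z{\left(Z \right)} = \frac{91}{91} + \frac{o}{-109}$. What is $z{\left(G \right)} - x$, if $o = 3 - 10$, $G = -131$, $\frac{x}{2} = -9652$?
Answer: $\frac{2104252}{109} \approx 19305.0$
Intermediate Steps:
$x = -19304$ ($x = 2 \left(-9652\right) = -19304$)
$o = -7$ ($o = 3 - 10 = -7$)
$z{\left(Z \right)} = \frac{116}{109}$ ($z{\left(Z \right)} = \frac{91}{91} - \frac{7}{-109} = 91 \cdot \frac{1}{91} - - \frac{7}{109} = 1 + \frac{7}{109} = \frac{116}{109}$)
$z{\left(G \right)} - x = \frac{116}{109} - -19304 = \frac{116}{109} + 19304 = \frac{2104252}{109}$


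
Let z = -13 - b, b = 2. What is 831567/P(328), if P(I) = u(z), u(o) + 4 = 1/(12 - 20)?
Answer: -201592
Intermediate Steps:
z = -15 (z = -13 - 1*2 = -13 - 2 = -15)
u(o) = -33/8 (u(o) = -4 + 1/(12 - 20) = -4 + 1/(-8) = -4 - ⅛ = -33/8)
P(I) = -33/8
831567/P(328) = 831567/(-33/8) = 831567*(-8/33) = -201592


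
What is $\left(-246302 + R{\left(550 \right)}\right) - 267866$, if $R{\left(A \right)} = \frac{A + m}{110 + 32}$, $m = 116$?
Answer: $- \frac{36505595}{71} \approx -5.1416 \cdot 10^{5}$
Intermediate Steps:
$R{\left(A \right)} = \frac{58}{71} + \frac{A}{142}$ ($R{\left(A \right)} = \frac{A + 116}{110 + 32} = \frac{116 + A}{142} = \left(116 + A\right) \frac{1}{142} = \frac{58}{71} + \frac{A}{142}$)
$\left(-246302 + R{\left(550 \right)}\right) - 267866 = \left(-246302 + \left(\frac{58}{71} + \frac{1}{142} \cdot 550\right)\right) - 267866 = \left(-246302 + \left(\frac{58}{71} + \frac{275}{71}\right)\right) - 267866 = \left(-246302 + \frac{333}{71}\right) - 267866 = - \frac{17487109}{71} - 267866 = - \frac{36505595}{71}$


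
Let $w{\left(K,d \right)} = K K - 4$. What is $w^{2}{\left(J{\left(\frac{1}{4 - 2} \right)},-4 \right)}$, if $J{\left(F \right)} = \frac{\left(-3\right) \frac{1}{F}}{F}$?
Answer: $19600$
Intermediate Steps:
$J{\left(F \right)} = - \frac{3}{F^{2}}$
$w{\left(K,d \right)} = -4 + K^{2}$ ($w{\left(K,d \right)} = K^{2} - 4 = -4 + K^{2}$)
$w^{2}{\left(J{\left(\frac{1}{4 - 2} \right)},-4 \right)} = \left(-4 + \left(- \frac{3}{\frac{1}{\left(4 - 2\right)^{2}}}\right)^{2}\right)^{2} = \left(-4 + \left(- \frac{3}{\frac{1}{4}}\right)^{2}\right)^{2} = \left(-4 + \left(- 3 \frac{1}{(\frac{1}{2})^{2}}\right)^{2}\right)^{2} = \left(-4 + \left(\left(-3\right) 4\right)^{2}\right)^{2} = \left(-4 + \left(-12\right)^{2}\right)^{2} = \left(-4 + 144\right)^{2} = 140^{2} = 19600$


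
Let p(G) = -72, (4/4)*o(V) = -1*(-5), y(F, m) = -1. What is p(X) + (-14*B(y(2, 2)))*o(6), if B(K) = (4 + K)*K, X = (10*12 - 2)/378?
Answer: 138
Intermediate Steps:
o(V) = 5 (o(V) = -1*(-5) = 5)
X = 59/189 (X = (120 - 2)*(1/378) = 118*(1/378) = 59/189 ≈ 0.31217)
B(K) = K*(4 + K)
p(X) + (-14*B(y(2, 2)))*o(6) = -72 - (-14)*(4 - 1)*5 = -72 - (-14)*3*5 = -72 - 14*(-3)*5 = -72 + 42*5 = -72 + 210 = 138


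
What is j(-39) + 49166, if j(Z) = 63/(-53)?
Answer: 2605735/53 ≈ 49165.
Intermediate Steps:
j(Z) = -63/53 (j(Z) = 63*(-1/53) = -63/53)
j(-39) + 49166 = -63/53 + 49166 = 2605735/53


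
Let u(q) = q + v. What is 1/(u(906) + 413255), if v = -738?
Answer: 1/413423 ≈ 2.4188e-6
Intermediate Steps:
u(q) = -738 + q (u(q) = q - 738 = -738 + q)
1/(u(906) + 413255) = 1/((-738 + 906) + 413255) = 1/(168 + 413255) = 1/413423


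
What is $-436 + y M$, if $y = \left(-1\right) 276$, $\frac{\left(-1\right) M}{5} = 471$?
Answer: $649544$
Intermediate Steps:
$M = -2355$ ($M = \left(-5\right) 471 = -2355$)
$y = -276$
$-436 + y M = -436 - -649980 = -436 + 649980 = 649544$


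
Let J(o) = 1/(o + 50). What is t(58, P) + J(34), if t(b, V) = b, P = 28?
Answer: 4873/84 ≈ 58.012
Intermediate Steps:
J(o) = 1/(50 + o)
t(58, P) + J(34) = 58 + 1/(50 + 34) = 58 + 1/84 = 4873/84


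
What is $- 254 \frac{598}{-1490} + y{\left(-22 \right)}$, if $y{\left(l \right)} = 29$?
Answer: $\frac{97551}{745} \approx 130.94$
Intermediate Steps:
$- 254 \frac{598}{-1490} + y{\left(-22 \right)} = - 254 \frac{598}{-1490} + 29 = - 254 \cdot 598 \left(- \frac{1}{1490}\right) + 29 = \left(-254\right) \left(- \frac{299}{745}\right) + 29 = \frac{75946}{745} + 29 = \frac{97551}{745}$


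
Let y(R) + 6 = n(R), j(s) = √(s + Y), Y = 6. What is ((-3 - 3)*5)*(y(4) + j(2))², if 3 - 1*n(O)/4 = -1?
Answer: -3240 - 1200*√2 ≈ -4937.1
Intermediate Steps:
n(O) = 16 (n(O) = 12 - 4*(-1) = 12 + 4 = 16)
j(s) = √(6 + s) (j(s) = √(s + 6) = √(6 + s))
y(R) = 10 (y(R) = -6 + 16 = 10)
((-3 - 3)*5)*(y(4) + j(2))² = ((-3 - 3)*5)*(10 + √(6 + 2))² = (-6*5)*(10 + √8)² = -30*(10 + 2*√2)²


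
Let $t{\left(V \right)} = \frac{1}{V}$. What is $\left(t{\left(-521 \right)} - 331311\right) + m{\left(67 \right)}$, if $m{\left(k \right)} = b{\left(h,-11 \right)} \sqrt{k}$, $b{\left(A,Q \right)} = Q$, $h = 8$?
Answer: $- \frac{172613032}{521} - 11 \sqrt{67} \approx -3.314 \cdot 10^{5}$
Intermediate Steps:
$m{\left(k \right)} = - 11 \sqrt{k}$
$\left(t{\left(-521 \right)} - 331311\right) + m{\left(67 \right)} = \left(\frac{1}{-521} - 331311\right) - 11 \sqrt{67} = \left(- \frac{1}{521} - 331311\right) - 11 \sqrt{67} = - \frac{172613032}{521} - 11 \sqrt{67}$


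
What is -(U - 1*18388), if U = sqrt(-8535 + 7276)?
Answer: 18388 - I*sqrt(1259) ≈ 18388.0 - 35.482*I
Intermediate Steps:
U = I*sqrt(1259) (U = sqrt(-1259) = I*sqrt(1259) ≈ 35.482*I)
-(U - 1*18388) = -(I*sqrt(1259) - 1*18388) = -(I*sqrt(1259) - 18388) = -(-18388 + I*sqrt(1259)) = 18388 - I*sqrt(1259)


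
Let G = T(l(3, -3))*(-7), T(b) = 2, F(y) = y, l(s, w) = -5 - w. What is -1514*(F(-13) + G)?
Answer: 40878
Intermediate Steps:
G = -14 (G = 2*(-7) = -14)
-1514*(F(-13) + G) = -1514*(-13 - 14) = -1514*(-27) = 40878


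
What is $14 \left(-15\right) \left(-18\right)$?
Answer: $3780$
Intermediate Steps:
$14 \left(-15\right) \left(-18\right) = \left(-210\right) \left(-18\right) = 3780$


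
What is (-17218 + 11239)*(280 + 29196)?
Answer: -176237004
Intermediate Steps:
(-17218 + 11239)*(280 + 29196) = -5979*29476 = -176237004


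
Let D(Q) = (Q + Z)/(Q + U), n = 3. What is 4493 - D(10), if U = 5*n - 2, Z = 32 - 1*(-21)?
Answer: 103276/23 ≈ 4490.3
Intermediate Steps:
Z = 53 (Z = 32 + 21 = 53)
U = 13 (U = 5*3 - 2 = 15 - 2 = 13)
D(Q) = (53 + Q)/(13 + Q) (D(Q) = (Q + 53)/(Q + 13) = (53 + Q)/(13 + Q))
4493 - D(10) = 4493 - (53 + 10)/(13 + 10) = 4493 - 63/23 = 103276/23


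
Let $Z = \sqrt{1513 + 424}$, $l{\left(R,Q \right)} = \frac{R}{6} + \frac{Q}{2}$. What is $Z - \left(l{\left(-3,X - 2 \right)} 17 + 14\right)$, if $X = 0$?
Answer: $\frac{23}{2} + \sqrt{1937} \approx 55.511$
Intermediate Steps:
$l{\left(R,Q \right)} = \frac{Q}{2} + \frac{R}{6}$ ($l{\left(R,Q \right)} = R \frac{1}{6} + Q \frac{1}{2} = \frac{R}{6} + \frac{Q}{2} = \frac{Q}{2} + \frac{R}{6}$)
$Z = \sqrt{1937} \approx 44.011$
$Z - \left(l{\left(-3,X - 2 \right)} 17 + 14\right) = \sqrt{1937} - \left(\left(\frac{0 - 2}{2} + \frac{1}{6} \left(-3\right)\right) 17 + 14\right) = \sqrt{1937} - \left(\left(\frac{1}{2} \left(-2\right) - \frac{1}{2}\right) 17 + 14\right) = \sqrt{1937} - \left(\left(-1 - \frac{1}{2}\right) 17 + 14\right) = \sqrt{1937} - \left(\left(- \frac{3}{2}\right) 17 + 14\right) = \sqrt{1937} - \left(- \frac{51}{2} + 14\right) = \sqrt{1937} - - \frac{23}{2} = \sqrt{1937} + \frac{23}{2} = \frac{23}{2} + \sqrt{1937}$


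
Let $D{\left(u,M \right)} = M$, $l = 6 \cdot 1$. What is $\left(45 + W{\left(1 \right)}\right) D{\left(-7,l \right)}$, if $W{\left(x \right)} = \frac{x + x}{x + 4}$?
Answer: $\frac{1362}{5} \approx 272.4$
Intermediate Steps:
$l = 6$
$W{\left(x \right)} = \frac{2 x}{4 + x}$
$\left(45 + W{\left(1 \right)}\right) D{\left(-7,l \right)} = \left(45 + 2 \cdot 1 \frac{1}{4 + 1}\right) 6 = \left(45 + 2 \cdot 1 \cdot \frac{1}{5}\right) 6 = \left(45 + \frac{2}{5}\right) 6 = \frac{227}{5} \cdot 6 = \frac{1362}{5}$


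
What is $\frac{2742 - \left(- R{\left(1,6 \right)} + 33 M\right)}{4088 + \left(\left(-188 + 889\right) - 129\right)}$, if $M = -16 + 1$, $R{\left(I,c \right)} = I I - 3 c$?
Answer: $\frac{161}{233} \approx 0.69099$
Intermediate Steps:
$R{\left(I,c \right)} = I^{2} - 3 c$
$M = -15$
$\frac{2742 - \left(- R{\left(1,6 \right)} + 33 M\right)}{4088 + \left(\left(-188 + 889\right) - 129\right)} = \frac{2742 + \left(\left(1^{2} - 18\right) - -495\right)}{4088 + \left(\left(-188 + 889\right) - 129\right)} = \frac{2742 + \left(\left(1 - 18\right) + 495\right)}{4088 + \left(701 - 129\right)} = \frac{2742 + \left(-17 + 495\right)}{4088 + 572} = \frac{2742 + 478}{4660} = 3220 \cdot \frac{1}{4660} = \frac{161}{233}$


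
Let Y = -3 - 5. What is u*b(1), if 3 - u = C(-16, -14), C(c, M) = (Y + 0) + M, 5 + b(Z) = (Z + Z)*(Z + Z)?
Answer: -25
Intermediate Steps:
b(Z) = -5 + 4*Z**2 (b(Z) = -5 + (Z + Z)*(Z + Z) = -5 + (2*Z)*(2*Z) = -5 + 4*Z**2)
Y = -8
C(c, M) = -8 + M (C(c, M) = (-8 + 0) + M = -8 + M)
u = 25 (u = 3 - (-8 - 14) = 3 - 1*(-22) = 3 + 22 = 25)
u*b(1) = 25*(-5 + 4*1**2) = 25*(-5 + 4*1) = 25*(-5 + 4) = 25*(-1) = -25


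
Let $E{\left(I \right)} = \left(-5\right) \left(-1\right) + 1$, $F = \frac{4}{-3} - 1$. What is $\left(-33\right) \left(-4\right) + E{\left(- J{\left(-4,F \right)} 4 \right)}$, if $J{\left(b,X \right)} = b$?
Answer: $138$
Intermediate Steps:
$F = - \frac{7}{3}$ ($F = 4 \left(- \frac{1}{3}\right) - 1 = - \frac{4}{3} - 1 = - \frac{7}{3} \approx -2.3333$)
$E{\left(I \right)} = 6$ ($E{\left(I \right)} = 5 + 1 = 6$)
$\left(-33\right) \left(-4\right) + E{\left(- J{\left(-4,F \right)} 4 \right)} = \left(-33\right) \left(-4\right) + 6 = 132 + 6 = 138$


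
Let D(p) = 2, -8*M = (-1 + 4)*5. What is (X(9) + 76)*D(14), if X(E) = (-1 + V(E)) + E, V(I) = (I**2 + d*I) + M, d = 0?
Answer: 1305/4 ≈ 326.25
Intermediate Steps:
M = -15/8 (M = -(-1 + 4)*5/8 = -3*5/8 = -1/8*15 = -15/8 ≈ -1.8750)
V(I) = -15/8 + I**2 (V(I) = (I**2 + 0*I) - 15/8 = (I**2 + 0) - 15/8 = I**2 - 15/8 = -15/8 + I**2)
X(E) = -23/8 + E + E**2 (X(E) = (-1 + (-15/8 + E**2)) + E = (-23/8 + E**2) + E = -23/8 + E + E**2)
(X(9) + 76)*D(14) = ((-23/8 + 9 + 9**2) + 76)*2 = ((-23/8 + 9 + 81) + 76)*2 = (697/8 + 76)*2 = (1305/8)*2 = 1305/4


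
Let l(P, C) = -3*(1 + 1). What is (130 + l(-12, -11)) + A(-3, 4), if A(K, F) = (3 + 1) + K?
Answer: 125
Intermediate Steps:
l(P, C) = -6 (l(P, C) = -3*2 = -6)
A(K, F) = 4 + K
(130 + l(-12, -11)) + A(-3, 4) = (130 - 6) + (4 - 3) = 124 + 1 = 125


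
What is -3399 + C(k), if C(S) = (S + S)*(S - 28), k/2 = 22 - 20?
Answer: -3591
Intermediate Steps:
k = 4 (k = 2*(22 - 20) = 2*2 = 4)
C(S) = 2*S*(-28 + S) (C(S) = (2*S)*(-28 + S) = 2*S*(-28 + S))
-3399 + C(k) = -3399 + 2*4*(-28 + 4) = -3399 + 2*4*(-24) = -3399 - 192 = -3591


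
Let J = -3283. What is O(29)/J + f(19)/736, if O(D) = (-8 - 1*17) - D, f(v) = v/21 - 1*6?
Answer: 69049/7248864 ≈ 0.0095255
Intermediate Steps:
f(v) = -6 + v/21 (f(v) = v*(1/21) - 6 = v/21 - 6 = -6 + v/21)
O(D) = -25 - D (O(D) = (-8 - 17) - D = -25 - D)
O(29)/J + f(19)/736 = (-25 - 1*29)/(-3283) + (-6 + (1/21)*19)/736 = (-25 - 29)*(-1/3283) + (-6 + 19/21)*(1/736) = -54*(-1/3283) - 107/21*1/736 = 54/3283 - 107/15456 = 69049/7248864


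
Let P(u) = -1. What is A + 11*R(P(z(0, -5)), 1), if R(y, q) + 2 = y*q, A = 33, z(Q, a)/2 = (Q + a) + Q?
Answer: 0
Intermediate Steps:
z(Q, a) = 2*a + 4*Q (z(Q, a) = 2*((Q + a) + Q) = 2*(a + 2*Q) = 2*a + 4*Q)
R(y, q) = -2 + q*y (R(y, q) = -2 + y*q = -2 + q*y)
A + 11*R(P(z(0, -5)), 1) = 33 + 11*(-2 + 1*(-1)) = 33 + 11*(-2 - 1) = 33 + 11*(-3) = 33 - 33 = 0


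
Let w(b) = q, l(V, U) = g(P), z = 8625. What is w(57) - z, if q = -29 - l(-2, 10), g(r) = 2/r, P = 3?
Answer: -25964/3 ≈ -8654.7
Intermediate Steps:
l(V, U) = ⅔ (l(V, U) = 2/3 = 2*(⅓) = ⅔)
q = -89/3 (q = -29 - 1*⅔ = -29 - ⅔ = -89/3 ≈ -29.667)
w(b) = -89/3
w(57) - z = -89/3 - 1*8625 = -89/3 - 8625 = -25964/3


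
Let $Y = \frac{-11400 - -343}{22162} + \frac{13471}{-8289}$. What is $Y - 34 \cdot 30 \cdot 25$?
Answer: $- \frac{4684761054775}{183700818} \approx -25502.0$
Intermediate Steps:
$Y = - \frac{390195775}{183700818}$ ($Y = \left(-11400 + 343\right) \frac{1}{22162} + 13471 \left(- \frac{1}{8289}\right) = \left(-11057\right) \frac{1}{22162} - \frac{13471}{8289} = - \frac{11057}{22162} - \frac{13471}{8289} = - \frac{390195775}{183700818} \approx -2.1241$)
$Y - 34 \cdot 30 \cdot 25 = - \frac{390195775}{183700818} - 34 \cdot 30 \cdot 25 = - \frac{390195775}{183700818} - 1020 \cdot 25 = - \frac{390195775}{183700818} - 25500 = - \frac{4684761054775}{183700818}$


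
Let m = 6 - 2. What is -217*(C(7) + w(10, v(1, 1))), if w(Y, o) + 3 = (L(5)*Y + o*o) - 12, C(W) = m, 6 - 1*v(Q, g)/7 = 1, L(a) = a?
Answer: -274288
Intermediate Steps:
m = 4
v(Q, g) = 35 (v(Q, g) = 42 - 7*1 = 42 - 7 = 35)
C(W) = 4
w(Y, o) = -15 + o² + 5*Y (w(Y, o) = -3 + ((5*Y + o*o) - 12) = -3 + ((5*Y + o²) - 12) = -3 + ((o² + 5*Y) - 12) = -3 + (-12 + o² + 5*Y) = -15 + o² + 5*Y)
-217*(C(7) + w(10, v(1, 1))) = -217*(4 + (-15 + 35² + 5*10)) = -217*(4 + (-15 + 1225 + 50)) = -217*(4 + 1260) = -217*1264 = -274288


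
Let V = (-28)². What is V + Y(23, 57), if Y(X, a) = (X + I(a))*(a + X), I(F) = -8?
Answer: 1984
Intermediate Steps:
V = 784
Y(X, a) = (-8 + X)*(X + a) (Y(X, a) = (X - 8)*(a + X) = (-8 + X)*(X + a))
V + Y(23, 57) = 784 + (23² - 8*23 - 8*57 + 23*57) = 784 + (529 - 184 - 456 + 1311) = 784 + 1200 = 1984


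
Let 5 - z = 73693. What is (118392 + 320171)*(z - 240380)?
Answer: -137738604284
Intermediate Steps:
z = -73688 (z = 5 - 1*73693 = 5 - 73693 = -73688)
(118392 + 320171)*(z - 240380) = (118392 + 320171)*(-73688 - 240380) = 438563*(-314068) = -137738604284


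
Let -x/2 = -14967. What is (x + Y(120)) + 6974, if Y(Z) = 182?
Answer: 37090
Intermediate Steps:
x = 29934 (x = -2*(-14967) = 29934)
(x + Y(120)) + 6974 = (29934 + 182) + 6974 = 30116 + 6974 = 37090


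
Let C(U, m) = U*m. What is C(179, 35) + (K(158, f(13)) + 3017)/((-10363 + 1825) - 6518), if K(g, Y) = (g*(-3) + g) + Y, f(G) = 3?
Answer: 5895196/941 ≈ 6264.8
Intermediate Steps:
K(g, Y) = Y - 2*g (K(g, Y) = (-3*g + g) + Y = -2*g + Y = Y - 2*g)
C(179, 35) + (K(158, f(13)) + 3017)/((-10363 + 1825) - 6518) = 179*35 + ((3 - 2*158) + 3017)/((-10363 + 1825) - 6518) = 6265 + ((3 - 316) + 3017)/(-8538 - 6518) = 6265 + (-313 + 3017)/(-15056) = 6265 + 2704*(-1/15056) = 6265 - 169/941 = 5895196/941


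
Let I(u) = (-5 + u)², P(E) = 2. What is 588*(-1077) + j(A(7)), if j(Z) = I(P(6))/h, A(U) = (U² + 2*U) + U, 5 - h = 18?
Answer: -8232597/13 ≈ -6.3328e+5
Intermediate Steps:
h = -13 (h = 5 - 1*18 = 5 - 18 = -13)
A(U) = U² + 3*U
j(Z) = -9/13 (j(Z) = (-5 + 2)²/(-13) = (-3)²*(-1/13) = 9*(-1/13) = -9/13)
588*(-1077) + j(A(7)) = 588*(-1077) - 9/13 = -633276 - 9/13 = -8232597/13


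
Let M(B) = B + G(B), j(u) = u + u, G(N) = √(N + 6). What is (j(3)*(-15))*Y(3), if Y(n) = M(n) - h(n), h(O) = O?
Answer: -270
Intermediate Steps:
G(N) = √(6 + N)
j(u) = 2*u
M(B) = B + √(6 + B)
Y(n) = √(6 + n) (Y(n) = (n + √(6 + n)) - n = √(6 + n))
(j(3)*(-15))*Y(3) = ((2*3)*(-15))*√(6 + 3) = (6*(-15))*√9 = -90*3 = -270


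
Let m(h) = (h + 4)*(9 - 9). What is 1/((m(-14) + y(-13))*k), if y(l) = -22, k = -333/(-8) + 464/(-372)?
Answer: -372/330451 ≈ -0.0011257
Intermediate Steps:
m(h) = 0 (m(h) = (4 + h)*0 = 0)
k = 30041/744 (k = -333*(-⅛) + 464*(-1/372) = 333/8 - 116/93 = 30041/744 ≈ 40.378)
1/((m(-14) + y(-13))*k) = 1/((0 - 22)*(30041/744)) = (744/30041)/(-22) = -1/22*744/30041 = -372/330451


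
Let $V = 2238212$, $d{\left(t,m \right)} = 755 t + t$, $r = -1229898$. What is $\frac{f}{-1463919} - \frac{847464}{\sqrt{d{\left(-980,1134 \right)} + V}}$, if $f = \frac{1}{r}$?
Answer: $\frac{1}{1800471050262} - \frac{423732 \sqrt{374333}}{374333} \approx -692.57$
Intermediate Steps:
$d{\left(t,m \right)} = 756 t$
$f = - \frac{1}{1229898}$ ($f = \frac{1}{-1229898} = - \frac{1}{1229898} \approx -8.1308 \cdot 10^{-7}$)
$\frac{f}{-1463919} - \frac{847464}{\sqrt{d{\left(-980,1134 \right)} + V}} = - \frac{1}{1229898 \left(-1463919\right)} - \frac{847464}{\sqrt{756 \left(-980\right) + 2238212}} = \left(- \frac{1}{1229898}\right) \left(- \frac{1}{1463919}\right) - \frac{847464}{\sqrt{-740880 + 2238212}} = \frac{1}{1800471050262} - \frac{847464}{\sqrt{1497332}} = \frac{1}{1800471050262} - \frac{847464}{2 \sqrt{374333}} = \frac{1}{1800471050262} - 847464 \frac{\sqrt{374333}}{748666} = \frac{1}{1800471050262} - \frac{423732 \sqrt{374333}}{374333}$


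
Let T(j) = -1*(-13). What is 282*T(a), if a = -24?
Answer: 3666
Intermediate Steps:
T(j) = 13
282*T(a) = 282*13 = 3666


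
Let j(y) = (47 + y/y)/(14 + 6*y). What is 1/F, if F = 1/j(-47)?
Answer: -12/67 ≈ -0.17910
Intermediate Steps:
j(y) = 48/(14 + 6*y) (j(y) = (47 + 1)/(14 + 6*y) = 48/(14 + 6*y))
F = -67/12 (F = 1/(24/(7 + 3*(-47))) = 1/(24/(7 - 141)) = 1/(24/(-134)) = 1/(24*(-1/134)) = 1/(-12/67) = -67/12 ≈ -5.5833)
1/F = 1/(-67/12) = -12/67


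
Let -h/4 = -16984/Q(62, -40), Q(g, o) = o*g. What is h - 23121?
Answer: -3588001/155 ≈ -23148.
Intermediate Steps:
Q(g, o) = g*o
h = -4246/155 (h = -(-67936)/(62*(-40)) = -(-67936)/(-2480) = -(-67936)*(-1)/2480 = -4*2123/310 = -4246/155 ≈ -27.394)
h - 23121 = -4246/155 - 23121 = -3588001/155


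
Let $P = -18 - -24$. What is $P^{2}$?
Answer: $36$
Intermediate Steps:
$P = 6$ ($P = -18 + \left(30 - 6\right) = -18 + 24 = 6$)
$P^{2} = 6^{2} = 36$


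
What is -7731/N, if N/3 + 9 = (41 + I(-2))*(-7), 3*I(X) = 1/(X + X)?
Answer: 30924/3545 ≈ 8.7233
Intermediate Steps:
I(X) = 1/(6*X) (I(X) = 1/(3*(X + X)) = 1/(3*((2*X))) = (1/(2*X))/3 = 1/(6*X))
N = -3545/4 (N = -27 + 3*((41 + (⅙)/(-2))*(-7)) = -27 + 3*((41 + (⅙)*(-½))*(-7)) = -27 + 3*((41 - 1/12)*(-7)) = -27 + 3*((491/12)*(-7)) = -27 + 3*(-3437/12) = -27 - 3437/4 = -3545/4 ≈ -886.25)
-7731/N = -7731/(-3545/4) = -7731*(-4/3545) = 30924/3545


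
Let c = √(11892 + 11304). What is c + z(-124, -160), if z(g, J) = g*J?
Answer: 19840 + 2*√5799 ≈ 19992.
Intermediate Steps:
c = 2*√5799 (c = √23196 = 2*√5799 ≈ 152.30)
z(g, J) = J*g
c + z(-124, -160) = 2*√5799 - 160*(-124) = 2*√5799 + 19840 = 19840 + 2*√5799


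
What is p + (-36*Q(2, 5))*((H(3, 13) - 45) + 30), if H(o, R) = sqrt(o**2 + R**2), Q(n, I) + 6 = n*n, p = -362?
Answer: -1442 + 72*sqrt(178) ≈ -481.40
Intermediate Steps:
Q(n, I) = -6 + n**2 (Q(n, I) = -6 + n*n = -6 + n**2)
H(o, R) = sqrt(R**2 + o**2)
p + (-36*Q(2, 5))*((H(3, 13) - 45) + 30) = -362 + (-36*(-6 + 2**2))*((sqrt(13**2 + 3**2) - 45) + 30) = -362 + (-36*(-6 + 4))*((sqrt(169 + 9) - 45) + 30) = -362 + (-36*(-2))*((sqrt(178) - 45) + 30) = -362 + 72*((-45 + sqrt(178)) + 30) = -362 + 72*(-15 + sqrt(178)) = -362 + (-1080 + 72*sqrt(178)) = -1442 + 72*sqrt(178)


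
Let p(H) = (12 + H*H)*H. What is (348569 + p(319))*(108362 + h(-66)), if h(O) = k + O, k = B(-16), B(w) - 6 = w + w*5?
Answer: 3550688564136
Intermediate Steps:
B(w) = 6 + 6*w (B(w) = 6 + (w + w*5) = 6 + (w + 5*w) = 6 + 6*w)
k = -90 (k = 6 + 6*(-16) = 6 - 96 = -90)
h(O) = -90 + O
p(H) = H*(12 + H**2) (p(H) = (12 + H**2)*H = H*(12 + H**2))
(348569 + p(319))*(108362 + h(-66)) = (348569 + 319*(12 + 319**2))*(108362 + (-90 - 66)) = (348569 + 319*(12 + 101761))*(108362 - 156) = (348569 + 319*101773)*108206 = (348569 + 32465587)*108206 = 32814156*108206 = 3550688564136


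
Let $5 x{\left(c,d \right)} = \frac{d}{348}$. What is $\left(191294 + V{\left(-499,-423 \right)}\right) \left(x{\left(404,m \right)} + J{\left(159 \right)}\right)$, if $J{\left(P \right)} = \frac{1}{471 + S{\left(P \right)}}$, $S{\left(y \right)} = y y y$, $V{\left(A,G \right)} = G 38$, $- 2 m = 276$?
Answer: $- \frac{162013948952}{11658435} \approx -13897.0$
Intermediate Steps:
$m = -138$ ($m = \left(- \frac{1}{2}\right) 276 = -138$)
$V{\left(A,G \right)} = 38 G$
$x{\left(c,d \right)} = \frac{d}{1740}$ ($x{\left(c,d \right)} = \frac{d \frac{1}{348}}{5} = \frac{\frac{1}{348} d}{5} = \frac{d}{1740}$)
$S{\left(y \right)} = y^{3}$ ($S{\left(y \right)} = y^{2} y = y^{3}$)
$J{\left(P \right)} = \frac{1}{471 + P^{3}}$
$\left(191294 + V{\left(-499,-423 \right)}\right) \left(x{\left(404,m \right)} + J{\left(159 \right)}\right) = \left(191294 + 38 \left(-423\right)\right) \left(\frac{1}{1740} \left(-138\right) + \frac{1}{471 + 159^{3}}\right) = \left(191294 - 16074\right) \left(- \frac{23}{290} + \frac{1}{471 + 4019679}\right) = 175220 \left(- \frac{23}{290} + \frac{1}{4020150}\right) = 175220 \left(- \frac{4623158}{58292175}\right) = - \frac{162013948952}{11658435}$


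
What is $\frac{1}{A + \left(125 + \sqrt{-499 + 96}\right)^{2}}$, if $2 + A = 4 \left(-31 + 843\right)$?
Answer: $\frac{4617}{91563631} - \frac{125 i \sqrt{403}}{183127262} \approx 5.0424 \cdot 10^{-5} - 1.3703 \cdot 10^{-5} i$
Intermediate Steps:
$A = 3246$ ($A = -2 + 4 \left(-31 + 843\right) = -2 + 4 \cdot 812 = -2 + 3248 = 3246$)
$\frac{1}{A + \left(125 + \sqrt{-499 + 96}\right)^{2}} = \frac{1}{3246 + \left(125 + \sqrt{-499 + 96}\right)^{2}} = \frac{1}{3246 + \left(125 + \sqrt{-403}\right)^{2}} = \frac{1}{3246 + \left(125 + i \sqrt{403}\right)^{2}}$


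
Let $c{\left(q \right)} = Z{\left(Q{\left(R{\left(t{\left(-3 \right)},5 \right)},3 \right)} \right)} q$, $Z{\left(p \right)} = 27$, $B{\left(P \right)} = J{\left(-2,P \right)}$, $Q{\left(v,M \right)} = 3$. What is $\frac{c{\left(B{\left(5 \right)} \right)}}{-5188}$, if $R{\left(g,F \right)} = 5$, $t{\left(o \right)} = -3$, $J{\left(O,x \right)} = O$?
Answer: $\frac{27}{2594} \approx 0.010409$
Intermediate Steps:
$B{\left(P \right)} = -2$
$c{\left(q \right)} = 27 q$
$\frac{c{\left(B{\left(5 \right)} \right)}}{-5188} = \frac{27 \left(-2\right)}{-5188} = \left(-54\right) \left(- \frac{1}{5188}\right) = \frac{27}{2594}$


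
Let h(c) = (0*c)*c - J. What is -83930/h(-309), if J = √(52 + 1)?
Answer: 83930*√53/53 ≈ 11529.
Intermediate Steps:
J = √53 ≈ 7.2801
h(c) = -√53 (h(c) = (0*c)*c - √53 = 0*c - √53 = 0 - √53 = -√53)
-83930/h(-309) = -83930*(-√53/53) = -(-83930)*√53/53 = 83930*√53/53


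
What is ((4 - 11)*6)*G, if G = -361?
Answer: 15162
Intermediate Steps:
((4 - 11)*6)*G = ((4 - 11)*6)*(-361) = -7*6*(-361) = -42*(-361) = 15162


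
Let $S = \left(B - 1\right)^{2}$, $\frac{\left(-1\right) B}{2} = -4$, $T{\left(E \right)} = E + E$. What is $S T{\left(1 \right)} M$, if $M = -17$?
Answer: $-1666$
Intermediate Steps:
$T{\left(E \right)} = 2 E$
$B = 8$ ($B = \left(-2\right) \left(-4\right) = 8$)
$S = 49$ ($S = \left(8 - 1\right)^{2} = 7^{2} = 49$)
$S T{\left(1 \right)} M = 49 \cdot 2 \cdot 1 \left(-17\right) = 49 \cdot 2 \left(-17\right) = 98 \left(-17\right) = -1666$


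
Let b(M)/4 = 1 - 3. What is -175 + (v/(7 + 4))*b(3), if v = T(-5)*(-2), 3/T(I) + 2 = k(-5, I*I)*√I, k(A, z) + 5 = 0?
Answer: (-9625*√5 + 3898*I)/(11*(-2*I + 5*√5)) ≈ -175.07 + 0.37819*I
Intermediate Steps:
k(A, z) = -5 (k(A, z) = -5 + 0 = -5)
b(M) = -8 (b(M) = 4*(1 - 3) = 4*(-2) = -8)
T(I) = 3/(-2 - 5*√I)
v = -6/(-2 - 5*I*√5) (v = (3/(-2 - 5*I*√5))*(-2) = -6/(-2 - 5*I*√5) ≈ 0.093023 - 0.52002*I)
-175 + (v/(7 + 4))*b(3) = -175 + ((4/43 - 10*I*√5/43)/(7 + 4))*(-8) = -175 + ((4/43 - 10*I*√5/43)/11)*(-8) = -175 + (4/473 - 10*I*√5/473)*(-8) = -175 + (-32/473 + 80*I*√5/473) = -82807/473 + 80*I*√5/473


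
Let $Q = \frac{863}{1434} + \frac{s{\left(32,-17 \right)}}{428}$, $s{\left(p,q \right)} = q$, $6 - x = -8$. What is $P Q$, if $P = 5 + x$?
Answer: $\frac{3277367}{306876} \approx 10.68$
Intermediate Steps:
$x = 14$ ($x = 6 - -8 = 6 + 8 = 14$)
$P = 19$ ($P = 5 + 14 = 19$)
$Q = \frac{172493}{306876}$ ($Q = \frac{863}{1434} - \frac{17}{428} = \frac{172493}{306876} \approx 0.56209$)
$P Q = 19 \cdot \frac{172493}{306876} = \frac{3277367}{306876}$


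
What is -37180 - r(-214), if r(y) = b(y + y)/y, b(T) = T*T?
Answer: -36324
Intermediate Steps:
b(T) = T²
r(y) = 4*y (r(y) = (y + y)²/y = (2*y)²/y = (4*y²)/y = 4*y)
-37180 - r(-214) = -37180 - 4*(-214) = -37180 - 1*(-856) = -37180 + 856 = -36324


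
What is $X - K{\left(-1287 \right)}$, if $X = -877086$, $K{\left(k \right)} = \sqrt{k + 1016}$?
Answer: $-877086 - i \sqrt{271} \approx -8.7709 \cdot 10^{5} - 16.462 i$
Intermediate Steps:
$K{\left(k \right)} = \sqrt{1016 + k}$
$X - K{\left(-1287 \right)} = -877086 - \sqrt{1016 - 1287} = -877086 - \sqrt{-271} = -877086 - i \sqrt{271}$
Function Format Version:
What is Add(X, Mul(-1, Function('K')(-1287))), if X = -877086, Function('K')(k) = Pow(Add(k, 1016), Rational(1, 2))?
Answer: Add(-877086, Mul(-1, I, Pow(271, Rational(1, 2)))) ≈ Add(-8.7709e+5, Mul(-16.462, I))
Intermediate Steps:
Function('K')(k) = Pow(Add(1016, k), Rational(1, 2))
Add(X, Mul(-1, Function('K')(-1287))) = Add(-877086, Mul(-1, Pow(Add(1016, -1287), Rational(1, 2)))) = Add(-877086, Mul(-1, Pow(-271, Rational(1, 2)))) = Add(-877086, Mul(-1, Mul(I, Pow(271, Rational(1, 2))))) = Add(-877086, Mul(-1, I, Pow(271, Rational(1, 2))))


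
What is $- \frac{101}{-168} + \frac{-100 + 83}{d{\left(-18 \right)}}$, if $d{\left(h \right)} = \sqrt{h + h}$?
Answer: $\frac{101}{168} + \frac{17 i}{6} \approx 0.60119 + 2.8333 i$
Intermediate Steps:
$d{\left(h \right)} = \sqrt{2} \sqrt{h}$ ($d{\left(h \right)} = \sqrt{2 h} = \sqrt{2} \sqrt{h}$)
$- \frac{101}{-168} + \frac{-100 + 83}{d{\left(-18 \right)}} = - \frac{101}{-168} + \frac{-100 + 83}{\sqrt{2} \sqrt{-18}} = \left(-101\right) \left(- \frac{1}{168}\right) - \frac{17}{\sqrt{2} \cdot 3 i \sqrt{2}} = \frac{101}{168} - \frac{17}{6 i} = \frac{101}{168} - 17 \left(- \frac{i}{6}\right) = \frac{101}{168} + \frac{17 i}{6}$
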